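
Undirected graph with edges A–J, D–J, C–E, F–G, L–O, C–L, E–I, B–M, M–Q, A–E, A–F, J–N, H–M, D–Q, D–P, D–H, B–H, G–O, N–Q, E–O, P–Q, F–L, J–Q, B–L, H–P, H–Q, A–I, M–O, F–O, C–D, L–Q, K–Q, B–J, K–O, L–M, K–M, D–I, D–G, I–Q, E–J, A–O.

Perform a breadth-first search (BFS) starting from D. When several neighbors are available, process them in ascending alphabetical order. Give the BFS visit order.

Visit D; enqueue C, G, H, I, J, P, Q → queue [C, G, H, I, J, P, Q]
Visit C; enqueue E, L → queue [G, H, I, J, P, Q, E, L]
Visit G; enqueue F, O → queue [H, I, J, P, Q, E, L, F, O]
Visit H; enqueue B, M → queue [I, J, P, Q, E, L, F, O, B, M]
Visit I; enqueue A → queue [J, P, Q, E, L, F, O, B, M, A]
Visit J; enqueue N → queue [P, Q, E, L, F, O, B, M, A, N]
Visit P → queue [Q, E, L, F, O, B, M, A, N]
Visit Q; enqueue K → queue [E, L, F, O, B, M, A, N, K]
Visit E → queue [L, F, O, B, M, A, N, K]
Visit L → queue [F, O, B, M, A, N, K]
Visit F → queue [O, B, M, A, N, K]
Visit O → queue [B, M, A, N, K]
Visit B → queue [M, A, N, K]
Visit M → queue [A, N, K]
Visit A → queue [N, K]
Visit N → queue [K]
Visit K → queue []

D -> C -> G -> H -> I -> J -> P -> Q -> E -> L -> F -> O -> B -> M -> A -> N -> K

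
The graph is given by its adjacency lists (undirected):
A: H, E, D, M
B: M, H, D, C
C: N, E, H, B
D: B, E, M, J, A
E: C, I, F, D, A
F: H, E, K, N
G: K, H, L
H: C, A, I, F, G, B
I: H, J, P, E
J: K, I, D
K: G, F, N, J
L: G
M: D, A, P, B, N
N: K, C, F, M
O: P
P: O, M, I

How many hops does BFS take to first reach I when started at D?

Level 0: D
Level 1: A, B, E, J, M
Level 2: C, F, H, I, K, N, P
Level 3: G, O
Level 4: L
I first appears at level 2.

2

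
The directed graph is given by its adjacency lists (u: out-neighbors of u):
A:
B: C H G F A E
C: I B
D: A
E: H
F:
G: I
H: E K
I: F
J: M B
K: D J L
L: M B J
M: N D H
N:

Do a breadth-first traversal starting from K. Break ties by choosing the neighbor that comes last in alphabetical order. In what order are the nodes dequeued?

Visit K; enqueue L, J, D → queue [L, J, D]
Visit L; enqueue M, B → queue [J, D, M, B]
Visit J → queue [D, M, B]
Visit D; enqueue A → queue [M, B, A]
Visit M; enqueue N, H → queue [B, A, N, H]
Visit B; enqueue G, F, E, C → queue [A, N, H, G, F, E, C]
Visit A → queue [N, H, G, F, E, C]
Visit N → queue [H, G, F, E, C]
Visit H → queue [G, F, E, C]
Visit G; enqueue I → queue [F, E, C, I]
Visit F → queue [E, C, I]
Visit E → queue [C, I]
Visit C → queue [I]
Visit I → queue []

K -> L -> J -> D -> M -> B -> A -> N -> H -> G -> F -> E -> C -> I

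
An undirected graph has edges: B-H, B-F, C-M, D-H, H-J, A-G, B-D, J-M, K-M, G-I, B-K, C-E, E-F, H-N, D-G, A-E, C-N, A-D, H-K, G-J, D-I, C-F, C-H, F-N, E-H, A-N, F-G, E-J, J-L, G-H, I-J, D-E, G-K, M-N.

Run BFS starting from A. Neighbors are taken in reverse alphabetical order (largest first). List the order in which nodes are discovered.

A -> N -> G -> E -> D -> M -> H -> F -> C -> K -> J -> I -> B -> L

Visit A; enqueue N, G, E, D → queue [N, G, E, D]
Visit N; enqueue M, H, F, C → queue [G, E, D, M, H, F, C]
Visit G; enqueue K, J, I → queue [E, D, M, H, F, C, K, J, I]
Visit E → queue [D, M, H, F, C, K, J, I]
Visit D; enqueue B → queue [M, H, F, C, K, J, I, B]
Visit M → queue [H, F, C, K, J, I, B]
Visit H → queue [F, C, K, J, I, B]
Visit F → queue [C, K, J, I, B]
Visit C → queue [K, J, I, B]
Visit K → queue [J, I, B]
Visit J; enqueue L → queue [I, B, L]
Visit I → queue [B, L]
Visit B → queue [L]
Visit L → queue []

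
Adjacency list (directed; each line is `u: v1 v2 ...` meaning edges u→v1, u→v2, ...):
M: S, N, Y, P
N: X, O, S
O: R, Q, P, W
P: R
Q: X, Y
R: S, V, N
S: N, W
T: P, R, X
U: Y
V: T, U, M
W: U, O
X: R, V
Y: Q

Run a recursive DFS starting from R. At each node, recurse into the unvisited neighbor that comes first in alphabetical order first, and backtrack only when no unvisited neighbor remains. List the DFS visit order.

R, N, O, P, Q, X, V, M, S, W, U, Y, T

Visit R
R → N
N → O
O → P
O → Q
Q → X
X → V
V → M
M → S
S → W
W → U
U → Y
V → T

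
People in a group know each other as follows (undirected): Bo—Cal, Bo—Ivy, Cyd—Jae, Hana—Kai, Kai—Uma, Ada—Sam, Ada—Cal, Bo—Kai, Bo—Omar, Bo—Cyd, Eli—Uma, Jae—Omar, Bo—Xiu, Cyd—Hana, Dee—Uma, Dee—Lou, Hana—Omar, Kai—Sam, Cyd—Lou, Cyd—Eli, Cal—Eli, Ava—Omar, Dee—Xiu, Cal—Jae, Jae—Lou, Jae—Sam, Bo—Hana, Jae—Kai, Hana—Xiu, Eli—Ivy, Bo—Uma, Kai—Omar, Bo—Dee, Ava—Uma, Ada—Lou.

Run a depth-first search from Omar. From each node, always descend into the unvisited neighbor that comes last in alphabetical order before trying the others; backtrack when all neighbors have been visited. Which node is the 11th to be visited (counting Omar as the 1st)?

Jae

Visit Omar
Omar → Kai
Kai → Uma
Uma → Eli
Eli → Ivy
Ivy → Bo
Bo → Xiu
Xiu → Hana
Hana → Cyd
Cyd → Lou
Lou → Jae
Jae → Sam
Sam → Ada
Ada → Cal
Lou → Dee
Uma → Ava

Visit order: Omar, Kai, Uma, Eli, Ivy, Bo, Xiu, Hana, Cyd, Lou, Jae, Sam, Ada, Cal, Dee, Ava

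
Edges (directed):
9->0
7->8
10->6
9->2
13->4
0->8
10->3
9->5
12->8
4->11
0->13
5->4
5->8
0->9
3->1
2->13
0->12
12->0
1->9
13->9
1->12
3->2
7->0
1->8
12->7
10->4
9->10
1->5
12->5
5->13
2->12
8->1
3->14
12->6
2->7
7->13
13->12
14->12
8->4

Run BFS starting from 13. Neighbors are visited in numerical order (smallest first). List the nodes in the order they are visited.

13 → 4 → 9 → 12 → 11 → 0 → 2 → 5 → 10 → 6 → 7 → 8 → 3 → 1 → 14

Visit 13; enqueue 4, 9, 12 → queue [4, 9, 12]
Visit 4; enqueue 11 → queue [9, 12, 11]
Visit 9; enqueue 0, 2, 5, 10 → queue [12, 11, 0, 2, 5, 10]
Visit 12; enqueue 6, 7, 8 → queue [11, 0, 2, 5, 10, 6, 7, 8]
Visit 11 → queue [0, 2, 5, 10, 6, 7, 8]
Visit 0 → queue [2, 5, 10, 6, 7, 8]
Visit 2 → queue [5, 10, 6, 7, 8]
Visit 5 → queue [10, 6, 7, 8]
Visit 10; enqueue 3 → queue [6, 7, 8, 3]
Visit 6 → queue [7, 8, 3]
Visit 7 → queue [8, 3]
Visit 8; enqueue 1 → queue [3, 1]
Visit 3; enqueue 14 → queue [1, 14]
Visit 1 → queue [14]
Visit 14 → queue []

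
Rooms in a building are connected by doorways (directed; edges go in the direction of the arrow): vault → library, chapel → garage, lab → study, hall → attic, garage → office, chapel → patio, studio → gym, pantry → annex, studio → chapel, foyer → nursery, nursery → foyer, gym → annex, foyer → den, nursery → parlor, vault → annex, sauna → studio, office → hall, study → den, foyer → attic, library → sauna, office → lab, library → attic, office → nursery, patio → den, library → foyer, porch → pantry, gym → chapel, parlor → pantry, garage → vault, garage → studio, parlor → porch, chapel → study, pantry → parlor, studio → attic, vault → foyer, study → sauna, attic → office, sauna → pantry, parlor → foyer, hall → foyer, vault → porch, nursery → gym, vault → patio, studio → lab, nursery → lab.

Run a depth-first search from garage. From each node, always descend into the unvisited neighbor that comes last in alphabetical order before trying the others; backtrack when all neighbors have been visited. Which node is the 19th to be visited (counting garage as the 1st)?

hall

Visit garage
garage → vault
vault → porch
porch → pantry
pantry → parlor
parlor → foyer
foyer → nursery
nursery → lab
lab → study
study → sauna
sauna → studio
studio → gym
gym → chapel
chapel → patio
patio → den
gym → annex
studio → attic
attic → office
office → hall
vault → library

Visit order: garage, vault, porch, pantry, parlor, foyer, nursery, lab, study, sauna, studio, gym, chapel, patio, den, annex, attic, office, hall, library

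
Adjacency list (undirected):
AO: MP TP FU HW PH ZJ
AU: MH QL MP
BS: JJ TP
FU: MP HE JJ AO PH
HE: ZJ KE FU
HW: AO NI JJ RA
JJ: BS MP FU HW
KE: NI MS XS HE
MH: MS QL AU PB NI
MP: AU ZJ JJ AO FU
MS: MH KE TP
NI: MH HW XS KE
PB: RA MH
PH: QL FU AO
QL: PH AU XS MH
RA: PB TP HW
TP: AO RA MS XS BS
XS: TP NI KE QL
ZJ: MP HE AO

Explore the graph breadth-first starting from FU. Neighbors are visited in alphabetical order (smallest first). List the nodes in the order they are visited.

Visit FU; enqueue AO, HE, JJ, MP, PH → queue [AO, HE, JJ, MP, PH]
Visit AO; enqueue HW, TP, ZJ → queue [HE, JJ, MP, PH, HW, TP, ZJ]
Visit HE; enqueue KE → queue [JJ, MP, PH, HW, TP, ZJ, KE]
Visit JJ; enqueue BS → queue [MP, PH, HW, TP, ZJ, KE, BS]
Visit MP; enqueue AU → queue [PH, HW, TP, ZJ, KE, BS, AU]
Visit PH; enqueue QL → queue [HW, TP, ZJ, KE, BS, AU, QL]
Visit HW; enqueue NI, RA → queue [TP, ZJ, KE, BS, AU, QL, NI, RA]
Visit TP; enqueue MS, XS → queue [ZJ, KE, BS, AU, QL, NI, RA, MS, XS]
Visit ZJ → queue [KE, BS, AU, QL, NI, RA, MS, XS]
Visit KE → queue [BS, AU, QL, NI, RA, MS, XS]
Visit BS → queue [AU, QL, NI, RA, MS, XS]
Visit AU; enqueue MH → queue [QL, NI, RA, MS, XS, MH]
Visit QL → queue [NI, RA, MS, XS, MH]
Visit NI → queue [RA, MS, XS, MH]
Visit RA; enqueue PB → queue [MS, XS, MH, PB]
Visit MS → queue [XS, MH, PB]
Visit XS → queue [MH, PB]
Visit MH → queue [PB]
Visit PB → queue []

FU AO HE JJ MP PH HW TP ZJ KE BS AU QL NI RA MS XS MH PB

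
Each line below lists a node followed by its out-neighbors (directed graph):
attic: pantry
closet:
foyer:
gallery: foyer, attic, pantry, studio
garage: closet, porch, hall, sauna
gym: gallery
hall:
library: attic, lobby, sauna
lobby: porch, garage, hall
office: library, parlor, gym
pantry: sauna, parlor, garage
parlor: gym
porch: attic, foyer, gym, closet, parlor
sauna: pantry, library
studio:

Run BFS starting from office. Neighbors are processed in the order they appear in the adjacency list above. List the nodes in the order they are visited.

Visit office; enqueue library, parlor, gym → queue [library, parlor, gym]
Visit library; enqueue attic, lobby, sauna → queue [parlor, gym, attic, lobby, sauna]
Visit parlor → queue [gym, attic, lobby, sauna]
Visit gym; enqueue gallery → queue [attic, lobby, sauna, gallery]
Visit attic; enqueue pantry → queue [lobby, sauna, gallery, pantry]
Visit lobby; enqueue porch, garage, hall → queue [sauna, gallery, pantry, porch, garage, hall]
Visit sauna → queue [gallery, pantry, porch, garage, hall]
Visit gallery; enqueue foyer, studio → queue [pantry, porch, garage, hall, foyer, studio]
Visit pantry → queue [porch, garage, hall, foyer, studio]
Visit porch; enqueue closet → queue [garage, hall, foyer, studio, closet]
Visit garage → queue [hall, foyer, studio, closet]
Visit hall → queue [foyer, studio, closet]
Visit foyer → queue [studio, closet]
Visit studio → queue [closet]
Visit closet → queue []

office → library → parlor → gym → attic → lobby → sauna → gallery → pantry → porch → garage → hall → foyer → studio → closet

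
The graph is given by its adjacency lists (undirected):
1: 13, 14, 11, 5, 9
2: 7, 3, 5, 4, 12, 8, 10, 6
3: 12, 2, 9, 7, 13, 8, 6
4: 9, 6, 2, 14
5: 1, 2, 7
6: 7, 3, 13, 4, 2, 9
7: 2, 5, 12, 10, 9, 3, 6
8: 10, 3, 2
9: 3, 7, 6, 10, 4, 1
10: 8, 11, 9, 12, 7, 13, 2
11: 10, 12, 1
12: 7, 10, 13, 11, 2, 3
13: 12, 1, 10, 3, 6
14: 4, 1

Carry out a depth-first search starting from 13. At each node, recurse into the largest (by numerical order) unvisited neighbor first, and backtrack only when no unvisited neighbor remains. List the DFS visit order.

Visit 13
13 → 12
12 → 11
11 → 10
10 → 9
9 → 7
7 → 6
6 → 4
4 → 14
14 → 1
1 → 5
5 → 2
2 → 8
8 → 3

13 -> 12 -> 11 -> 10 -> 9 -> 7 -> 6 -> 4 -> 14 -> 1 -> 5 -> 2 -> 8 -> 3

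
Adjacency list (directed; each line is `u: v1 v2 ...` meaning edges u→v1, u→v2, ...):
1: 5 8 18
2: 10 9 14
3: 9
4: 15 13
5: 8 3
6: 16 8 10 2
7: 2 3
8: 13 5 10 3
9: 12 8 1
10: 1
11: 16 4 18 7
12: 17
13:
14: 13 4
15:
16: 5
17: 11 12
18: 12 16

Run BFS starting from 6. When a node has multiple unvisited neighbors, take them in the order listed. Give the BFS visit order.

6, 16, 8, 10, 2, 5, 13, 3, 1, 9, 14, 18, 12, 4, 17, 15, 11, 7

Visit 6; enqueue 16, 8, 10, 2 → queue [16, 8, 10, 2]
Visit 16; enqueue 5 → queue [8, 10, 2, 5]
Visit 8; enqueue 13, 3 → queue [10, 2, 5, 13, 3]
Visit 10; enqueue 1 → queue [2, 5, 13, 3, 1]
Visit 2; enqueue 9, 14 → queue [5, 13, 3, 1, 9, 14]
Visit 5 → queue [13, 3, 1, 9, 14]
Visit 13 → queue [3, 1, 9, 14]
Visit 3 → queue [1, 9, 14]
Visit 1; enqueue 18 → queue [9, 14, 18]
Visit 9; enqueue 12 → queue [14, 18, 12]
Visit 14; enqueue 4 → queue [18, 12, 4]
Visit 18 → queue [12, 4]
Visit 12; enqueue 17 → queue [4, 17]
Visit 4; enqueue 15 → queue [17, 15]
Visit 17; enqueue 11 → queue [15, 11]
Visit 15 → queue [11]
Visit 11; enqueue 7 → queue [7]
Visit 7 → queue []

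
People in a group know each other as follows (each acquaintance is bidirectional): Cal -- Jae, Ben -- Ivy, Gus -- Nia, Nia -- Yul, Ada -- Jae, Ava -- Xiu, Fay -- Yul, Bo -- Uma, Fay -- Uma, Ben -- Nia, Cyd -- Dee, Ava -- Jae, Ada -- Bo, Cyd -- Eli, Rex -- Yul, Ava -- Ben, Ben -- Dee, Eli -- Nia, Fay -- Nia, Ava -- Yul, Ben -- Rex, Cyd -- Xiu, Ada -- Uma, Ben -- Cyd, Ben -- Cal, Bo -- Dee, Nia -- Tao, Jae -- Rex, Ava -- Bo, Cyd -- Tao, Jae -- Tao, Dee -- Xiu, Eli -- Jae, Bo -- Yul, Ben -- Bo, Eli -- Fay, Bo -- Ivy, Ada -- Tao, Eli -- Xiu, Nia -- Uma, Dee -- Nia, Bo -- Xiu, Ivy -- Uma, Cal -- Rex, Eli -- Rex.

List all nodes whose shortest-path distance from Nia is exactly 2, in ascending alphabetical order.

Level 0: Nia
Level 1: Ben, Dee, Eli, Fay, Gus, Tao, Uma, Yul
Level 2: Ada, Ava, Bo, Cal, Cyd, Ivy, Jae, Rex, Xiu

Ada, Ava, Bo, Cal, Cyd, Ivy, Jae, Rex, Xiu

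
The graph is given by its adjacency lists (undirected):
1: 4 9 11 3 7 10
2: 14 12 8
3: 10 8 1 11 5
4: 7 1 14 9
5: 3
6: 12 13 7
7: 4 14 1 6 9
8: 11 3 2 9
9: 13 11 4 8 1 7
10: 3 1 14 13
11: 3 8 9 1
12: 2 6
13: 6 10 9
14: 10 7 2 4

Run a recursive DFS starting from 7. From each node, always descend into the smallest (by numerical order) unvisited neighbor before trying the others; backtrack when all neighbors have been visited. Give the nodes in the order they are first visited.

7, 1, 3, 5, 8, 2, 12, 6, 13, 9, 4, 14, 10, 11

Visit 7
7 → 1
1 → 3
3 → 5
3 → 8
8 → 2
2 → 12
12 → 6
6 → 13
13 → 9
9 → 4
4 → 14
14 → 10
9 → 11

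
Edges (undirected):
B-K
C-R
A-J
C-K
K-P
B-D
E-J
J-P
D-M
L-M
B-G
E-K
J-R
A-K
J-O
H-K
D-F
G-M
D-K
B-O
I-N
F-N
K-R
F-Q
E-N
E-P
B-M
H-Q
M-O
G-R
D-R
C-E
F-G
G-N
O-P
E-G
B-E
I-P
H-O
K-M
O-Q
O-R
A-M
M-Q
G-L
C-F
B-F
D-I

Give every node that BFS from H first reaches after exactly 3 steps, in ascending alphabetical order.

Level 0: H
Level 1: K, O, Q
Level 2: A, B, C, D, E, F, J, M, P, R
Level 3: G, I, L, N

G, I, L, N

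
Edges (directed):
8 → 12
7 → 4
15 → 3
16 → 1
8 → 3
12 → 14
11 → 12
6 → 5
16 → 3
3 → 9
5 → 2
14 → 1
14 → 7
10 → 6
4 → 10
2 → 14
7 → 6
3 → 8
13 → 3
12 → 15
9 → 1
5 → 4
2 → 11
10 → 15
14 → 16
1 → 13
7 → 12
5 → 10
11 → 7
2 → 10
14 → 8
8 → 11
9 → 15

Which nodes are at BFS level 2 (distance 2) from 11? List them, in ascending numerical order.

4, 6, 14, 15

Level 0: 11
Level 1: 7, 12
Level 2: 4, 6, 14, 15
Level 3: 1, 3, 5, 8, 10, 16
Level 4: 2, 9, 13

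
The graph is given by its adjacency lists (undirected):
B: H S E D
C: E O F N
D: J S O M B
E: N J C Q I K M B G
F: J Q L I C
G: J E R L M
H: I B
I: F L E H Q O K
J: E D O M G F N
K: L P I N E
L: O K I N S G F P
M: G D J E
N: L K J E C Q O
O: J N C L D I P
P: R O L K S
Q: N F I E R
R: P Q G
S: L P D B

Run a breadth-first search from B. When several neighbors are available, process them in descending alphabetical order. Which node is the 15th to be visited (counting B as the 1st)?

Visit B; enqueue S, H, E, D → queue [S, H, E, D]
Visit S; enqueue P, L → queue [H, E, D, P, L]
Visit H; enqueue I → queue [E, D, P, L, I]
Visit E; enqueue Q, N, M, K, J, G, C → queue [D, P, L, I, Q, N, M, K, J, G, C]
Visit D; enqueue O → queue [P, L, I, Q, N, M, K, J, G, C, O]
Visit P; enqueue R → queue [L, I, Q, N, M, K, J, G, C, O, R]
Visit L; enqueue F → queue [I, Q, N, M, K, J, G, C, O, R, F]
Visit I → queue [Q, N, M, K, J, G, C, O, R, F]
Visit Q → queue [N, M, K, J, G, C, O, R, F]
Visit N → queue [M, K, J, G, C, O, R, F]
Visit M → queue [K, J, G, C, O, R, F]
Visit K → queue [J, G, C, O, R, F]
Visit J → queue [G, C, O, R, F]
Visit G → queue [C, O, R, F]
Visit C → queue [O, R, F]
Visit O → queue [R, F]
Visit R → queue [F]
Visit F → queue []

Visit order: B, S, H, E, D, P, L, I, Q, N, M, K, J, G, C, O, R, F

C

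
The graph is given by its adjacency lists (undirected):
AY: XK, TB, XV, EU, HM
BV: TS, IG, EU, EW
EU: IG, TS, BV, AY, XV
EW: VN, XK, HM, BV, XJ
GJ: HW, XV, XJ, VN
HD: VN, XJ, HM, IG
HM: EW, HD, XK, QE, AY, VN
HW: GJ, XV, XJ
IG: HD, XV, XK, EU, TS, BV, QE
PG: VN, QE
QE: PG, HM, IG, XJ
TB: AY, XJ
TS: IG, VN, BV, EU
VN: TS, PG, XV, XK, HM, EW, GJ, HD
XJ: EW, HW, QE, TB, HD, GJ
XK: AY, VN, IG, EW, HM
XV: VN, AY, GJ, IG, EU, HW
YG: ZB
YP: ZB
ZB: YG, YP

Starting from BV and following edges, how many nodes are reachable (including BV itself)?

17

BFS from BV visits: BV, EU, EW, IG, TS, AY, XV, HM, VN, XJ, XK, HD, QE, TB, GJ, HW, PG
Reachable nodes: 17 of 20 total.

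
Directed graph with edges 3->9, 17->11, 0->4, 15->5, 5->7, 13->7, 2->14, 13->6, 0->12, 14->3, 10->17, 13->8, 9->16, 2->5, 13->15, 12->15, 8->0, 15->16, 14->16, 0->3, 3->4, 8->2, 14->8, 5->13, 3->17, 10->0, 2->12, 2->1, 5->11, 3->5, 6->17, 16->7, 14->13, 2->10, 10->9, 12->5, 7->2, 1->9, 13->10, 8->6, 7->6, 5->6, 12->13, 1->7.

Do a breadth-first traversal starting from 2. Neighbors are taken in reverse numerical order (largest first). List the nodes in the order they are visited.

Visit 2; enqueue 14, 12, 10, 5, 1 → queue [14, 12, 10, 5, 1]
Visit 14; enqueue 16, 13, 8, 3 → queue [12, 10, 5, 1, 16, 13, 8, 3]
Visit 12; enqueue 15 → queue [10, 5, 1, 16, 13, 8, 3, 15]
Visit 10; enqueue 17, 9, 0 → queue [5, 1, 16, 13, 8, 3, 15, 17, 9, 0]
Visit 5; enqueue 11, 7, 6 → queue [1, 16, 13, 8, 3, 15, 17, 9, 0, 11, 7, 6]
Visit 1 → queue [16, 13, 8, 3, 15, 17, 9, 0, 11, 7, 6]
Visit 16 → queue [13, 8, 3, 15, 17, 9, 0, 11, 7, 6]
Visit 13 → queue [8, 3, 15, 17, 9, 0, 11, 7, 6]
Visit 8 → queue [3, 15, 17, 9, 0, 11, 7, 6]
Visit 3; enqueue 4 → queue [15, 17, 9, 0, 11, 7, 6, 4]
Visit 15 → queue [17, 9, 0, 11, 7, 6, 4]
Visit 17 → queue [9, 0, 11, 7, 6, 4]
Visit 9 → queue [0, 11, 7, 6, 4]
Visit 0 → queue [11, 7, 6, 4]
Visit 11 → queue [7, 6, 4]
Visit 7 → queue [6, 4]
Visit 6 → queue [4]
Visit 4 → queue []

2, 14, 12, 10, 5, 1, 16, 13, 8, 3, 15, 17, 9, 0, 11, 7, 6, 4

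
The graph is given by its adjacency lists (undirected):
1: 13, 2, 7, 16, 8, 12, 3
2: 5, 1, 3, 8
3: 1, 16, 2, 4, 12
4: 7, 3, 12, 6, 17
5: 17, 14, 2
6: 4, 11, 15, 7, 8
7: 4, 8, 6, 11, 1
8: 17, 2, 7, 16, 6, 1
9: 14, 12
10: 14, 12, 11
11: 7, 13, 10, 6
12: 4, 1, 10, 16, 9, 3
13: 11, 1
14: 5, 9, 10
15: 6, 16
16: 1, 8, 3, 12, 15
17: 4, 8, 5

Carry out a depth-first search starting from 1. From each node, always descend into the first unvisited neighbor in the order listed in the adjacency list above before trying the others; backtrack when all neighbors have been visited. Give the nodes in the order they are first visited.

Visit 1
1 → 13
13 → 11
11 → 7
7 → 4
4 → 3
3 → 16
16 → 8
8 → 17
17 → 5
5 → 14
14 → 9
9 → 12
12 → 10
5 → 2
8 → 6
6 → 15

1 -> 13 -> 11 -> 7 -> 4 -> 3 -> 16 -> 8 -> 17 -> 5 -> 14 -> 9 -> 12 -> 10 -> 2 -> 6 -> 15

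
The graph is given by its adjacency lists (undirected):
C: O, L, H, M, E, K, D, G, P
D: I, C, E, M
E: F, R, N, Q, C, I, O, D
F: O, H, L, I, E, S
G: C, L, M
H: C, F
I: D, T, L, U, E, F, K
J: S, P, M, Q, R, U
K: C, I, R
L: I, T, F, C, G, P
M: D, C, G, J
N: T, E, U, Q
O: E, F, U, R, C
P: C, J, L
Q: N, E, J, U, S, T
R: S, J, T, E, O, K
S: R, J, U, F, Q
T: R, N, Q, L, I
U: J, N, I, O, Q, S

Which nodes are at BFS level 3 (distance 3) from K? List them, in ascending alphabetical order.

Level 0: K
Level 1: C, I, R
Level 2: D, E, F, G, H, J, L, M, O, P, S, T, U
Level 3: N, Q

N, Q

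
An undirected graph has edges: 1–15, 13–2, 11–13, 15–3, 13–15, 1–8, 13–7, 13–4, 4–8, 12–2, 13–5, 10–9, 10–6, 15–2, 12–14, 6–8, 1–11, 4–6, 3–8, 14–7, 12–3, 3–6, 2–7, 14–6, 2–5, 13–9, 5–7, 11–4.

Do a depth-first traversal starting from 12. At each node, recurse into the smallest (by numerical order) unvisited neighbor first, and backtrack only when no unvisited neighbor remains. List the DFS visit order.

12, 2, 5, 7, 13, 4, 6, 3, 8, 1, 11, 15, 10, 9, 14

Visit 12
12 → 2
2 → 5
5 → 7
7 → 13
13 → 4
4 → 6
6 → 3
3 → 8
8 → 1
1 → 11
1 → 15
6 → 10
10 → 9
6 → 14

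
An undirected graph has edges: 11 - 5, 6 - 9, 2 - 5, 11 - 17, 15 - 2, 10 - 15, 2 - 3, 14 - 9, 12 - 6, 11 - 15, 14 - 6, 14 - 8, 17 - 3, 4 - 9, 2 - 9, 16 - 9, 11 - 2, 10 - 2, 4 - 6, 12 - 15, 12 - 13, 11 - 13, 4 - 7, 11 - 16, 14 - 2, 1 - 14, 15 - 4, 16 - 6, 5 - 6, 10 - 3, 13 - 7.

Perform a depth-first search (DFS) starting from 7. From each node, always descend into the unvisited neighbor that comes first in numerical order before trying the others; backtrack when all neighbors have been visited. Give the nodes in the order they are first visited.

Visit 7
7 → 4
4 → 6
6 → 5
5 → 2
2 → 3
3 → 10
10 → 15
15 → 11
11 → 13
13 → 12
11 → 16
16 → 9
9 → 14
14 → 1
14 → 8
11 → 17

7, 4, 6, 5, 2, 3, 10, 15, 11, 13, 12, 16, 9, 14, 1, 8, 17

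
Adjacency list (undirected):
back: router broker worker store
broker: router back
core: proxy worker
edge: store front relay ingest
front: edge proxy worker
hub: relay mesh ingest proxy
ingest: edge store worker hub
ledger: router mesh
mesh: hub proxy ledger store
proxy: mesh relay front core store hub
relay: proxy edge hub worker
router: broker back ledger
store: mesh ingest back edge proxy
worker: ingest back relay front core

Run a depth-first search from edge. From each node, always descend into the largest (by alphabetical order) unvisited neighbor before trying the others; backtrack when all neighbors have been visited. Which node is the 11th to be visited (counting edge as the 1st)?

broker

Visit edge
edge → store
store → proxy
proxy → relay
relay → worker
worker → ingest
ingest → hub
hub → mesh
mesh → ledger
ledger → router
router → broker
broker → back
worker → front
worker → core

Visit order: edge, store, proxy, relay, worker, ingest, hub, mesh, ledger, router, broker, back, front, core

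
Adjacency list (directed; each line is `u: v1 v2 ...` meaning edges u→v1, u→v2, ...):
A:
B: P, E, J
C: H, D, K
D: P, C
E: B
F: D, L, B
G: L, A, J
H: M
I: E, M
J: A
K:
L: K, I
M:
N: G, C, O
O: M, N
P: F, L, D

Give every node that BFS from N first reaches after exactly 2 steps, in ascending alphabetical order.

A, D, H, J, K, L, M

Level 0: N
Level 1: C, G, O
Level 2: A, D, H, J, K, L, M
Level 3: I, P
Level 4: E, F
Level 5: B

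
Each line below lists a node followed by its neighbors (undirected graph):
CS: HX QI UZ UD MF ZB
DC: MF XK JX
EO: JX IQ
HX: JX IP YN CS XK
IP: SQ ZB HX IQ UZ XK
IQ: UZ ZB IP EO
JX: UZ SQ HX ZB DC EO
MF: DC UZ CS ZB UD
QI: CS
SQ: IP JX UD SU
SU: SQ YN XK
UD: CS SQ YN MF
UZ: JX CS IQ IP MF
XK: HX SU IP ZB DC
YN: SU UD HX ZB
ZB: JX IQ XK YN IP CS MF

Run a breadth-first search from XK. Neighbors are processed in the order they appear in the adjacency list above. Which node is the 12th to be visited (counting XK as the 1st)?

Visit XK; enqueue HX, SU, IP, ZB, DC → queue [HX, SU, IP, ZB, DC]
Visit HX; enqueue JX, YN, CS → queue [SU, IP, ZB, DC, JX, YN, CS]
Visit SU; enqueue SQ → queue [IP, ZB, DC, JX, YN, CS, SQ]
Visit IP; enqueue IQ, UZ → queue [ZB, DC, JX, YN, CS, SQ, IQ, UZ]
Visit ZB; enqueue MF → queue [DC, JX, YN, CS, SQ, IQ, UZ, MF]
Visit DC → queue [JX, YN, CS, SQ, IQ, UZ, MF]
Visit JX; enqueue EO → queue [YN, CS, SQ, IQ, UZ, MF, EO]
Visit YN; enqueue UD → queue [CS, SQ, IQ, UZ, MF, EO, UD]
Visit CS; enqueue QI → queue [SQ, IQ, UZ, MF, EO, UD, QI]
Visit SQ → queue [IQ, UZ, MF, EO, UD, QI]
Visit IQ → queue [UZ, MF, EO, UD, QI]
Visit UZ → queue [MF, EO, UD, QI]
Visit MF → queue [EO, UD, QI]
Visit EO → queue [UD, QI]
Visit UD → queue [QI]
Visit QI → queue []

Visit order: XK, HX, SU, IP, ZB, DC, JX, YN, CS, SQ, IQ, UZ, MF, EO, UD, QI

UZ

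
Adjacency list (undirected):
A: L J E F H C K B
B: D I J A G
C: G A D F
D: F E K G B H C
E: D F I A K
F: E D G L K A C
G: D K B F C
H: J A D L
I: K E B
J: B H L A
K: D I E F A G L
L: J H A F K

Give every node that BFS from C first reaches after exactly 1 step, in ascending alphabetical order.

Level 0: C
Level 1: A, D, F, G
Level 2: B, E, H, J, K, L
Level 3: I

A, D, F, G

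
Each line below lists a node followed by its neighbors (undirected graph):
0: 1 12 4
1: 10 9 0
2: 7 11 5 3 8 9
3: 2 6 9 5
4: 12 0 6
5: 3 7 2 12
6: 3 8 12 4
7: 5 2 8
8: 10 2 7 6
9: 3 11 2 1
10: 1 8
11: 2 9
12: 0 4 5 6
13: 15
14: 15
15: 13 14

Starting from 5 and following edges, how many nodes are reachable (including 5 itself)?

13

BFS from 5 visits: 5, 12, 7, 3, 2, 6, 4, 0, 8, 9, 11, 1, 10
Reachable nodes: 13 of 16 total.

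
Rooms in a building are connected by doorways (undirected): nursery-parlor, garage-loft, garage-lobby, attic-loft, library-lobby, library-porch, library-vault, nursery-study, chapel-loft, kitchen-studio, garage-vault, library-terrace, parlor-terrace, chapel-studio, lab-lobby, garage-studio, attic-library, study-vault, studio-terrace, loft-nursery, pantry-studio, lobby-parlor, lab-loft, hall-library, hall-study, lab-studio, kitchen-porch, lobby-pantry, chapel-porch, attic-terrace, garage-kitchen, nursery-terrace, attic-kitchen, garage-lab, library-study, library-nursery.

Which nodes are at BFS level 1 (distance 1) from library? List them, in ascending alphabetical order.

Level 0: library
Level 1: attic, hall, lobby, nursery, porch, study, terrace, vault
Level 2: chapel, garage, kitchen, lab, loft, pantry, parlor, studio

attic, hall, lobby, nursery, porch, study, terrace, vault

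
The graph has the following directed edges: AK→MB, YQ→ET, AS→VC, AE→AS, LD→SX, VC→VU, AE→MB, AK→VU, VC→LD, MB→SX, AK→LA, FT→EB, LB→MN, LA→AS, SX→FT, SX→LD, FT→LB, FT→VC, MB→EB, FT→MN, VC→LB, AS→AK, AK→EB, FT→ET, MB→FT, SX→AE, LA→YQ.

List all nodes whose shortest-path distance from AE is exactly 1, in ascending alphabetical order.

AS, MB

Level 0: AE
Level 1: AS, MB
Level 2: AK, EB, FT, SX, VC
Level 3: ET, LA, LB, LD, MN, VU
Level 4: YQ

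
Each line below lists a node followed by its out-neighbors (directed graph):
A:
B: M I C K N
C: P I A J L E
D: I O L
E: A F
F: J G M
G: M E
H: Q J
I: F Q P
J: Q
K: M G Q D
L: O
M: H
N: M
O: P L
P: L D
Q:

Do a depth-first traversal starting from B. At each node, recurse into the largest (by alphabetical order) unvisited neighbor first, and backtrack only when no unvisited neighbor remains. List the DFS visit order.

Visit B
B → N
N → M
M → H
H → Q
H → J
B → K
K → G
G → E
E → F
E → A
K → D
D → O
O → P
P → L
D → I
B → C

B → N → M → H → Q → J → K → G → E → F → A → D → O → P → L → I → C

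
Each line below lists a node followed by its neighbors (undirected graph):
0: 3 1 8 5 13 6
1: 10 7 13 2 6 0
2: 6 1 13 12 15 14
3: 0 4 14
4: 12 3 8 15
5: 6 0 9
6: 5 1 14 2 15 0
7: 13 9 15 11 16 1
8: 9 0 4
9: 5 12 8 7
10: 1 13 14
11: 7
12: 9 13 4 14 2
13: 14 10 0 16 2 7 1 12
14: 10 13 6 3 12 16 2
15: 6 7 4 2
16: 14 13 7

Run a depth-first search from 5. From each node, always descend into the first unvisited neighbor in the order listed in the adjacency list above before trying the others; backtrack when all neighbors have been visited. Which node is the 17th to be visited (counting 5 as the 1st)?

2

Visit 5
5 → 6
6 → 1
1 → 10
10 → 13
13 → 14
14 → 3
3 → 0
0 → 8
8 → 9
9 → 12
12 → 4
4 → 15
15 → 7
7 → 11
7 → 16
15 → 2

Visit order: 5, 6, 1, 10, 13, 14, 3, 0, 8, 9, 12, 4, 15, 7, 11, 16, 2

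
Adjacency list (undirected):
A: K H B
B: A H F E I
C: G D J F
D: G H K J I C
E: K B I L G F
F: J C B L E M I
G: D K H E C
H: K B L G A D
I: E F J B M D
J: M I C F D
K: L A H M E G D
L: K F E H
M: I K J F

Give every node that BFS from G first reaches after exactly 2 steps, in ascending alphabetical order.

Level 0: G
Level 1: C, D, E, H, K
Level 2: A, B, F, I, J, L, M

A, B, F, I, J, L, M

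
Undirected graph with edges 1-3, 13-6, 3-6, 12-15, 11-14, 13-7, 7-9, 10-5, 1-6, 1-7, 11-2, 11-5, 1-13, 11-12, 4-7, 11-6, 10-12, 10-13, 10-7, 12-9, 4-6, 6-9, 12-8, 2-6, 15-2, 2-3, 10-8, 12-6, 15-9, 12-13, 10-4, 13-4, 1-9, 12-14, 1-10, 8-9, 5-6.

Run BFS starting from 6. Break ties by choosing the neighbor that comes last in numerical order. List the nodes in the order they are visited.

Visit 6; enqueue 13, 12, 11, 9, 5, 4, 3, 2, 1 → queue [13, 12, 11, 9, 5, 4, 3, 2, 1]
Visit 13; enqueue 10, 7 → queue [12, 11, 9, 5, 4, 3, 2, 1, 10, 7]
Visit 12; enqueue 15, 14, 8 → queue [11, 9, 5, 4, 3, 2, 1, 10, 7, 15, 14, 8]
Visit 11 → queue [9, 5, 4, 3, 2, 1, 10, 7, 15, 14, 8]
Visit 9 → queue [5, 4, 3, 2, 1, 10, 7, 15, 14, 8]
Visit 5 → queue [4, 3, 2, 1, 10, 7, 15, 14, 8]
Visit 4 → queue [3, 2, 1, 10, 7, 15, 14, 8]
Visit 3 → queue [2, 1, 10, 7, 15, 14, 8]
Visit 2 → queue [1, 10, 7, 15, 14, 8]
Visit 1 → queue [10, 7, 15, 14, 8]
Visit 10 → queue [7, 15, 14, 8]
Visit 7 → queue [15, 14, 8]
Visit 15 → queue [14, 8]
Visit 14 → queue [8]
Visit 8 → queue []

6, 13, 12, 11, 9, 5, 4, 3, 2, 1, 10, 7, 15, 14, 8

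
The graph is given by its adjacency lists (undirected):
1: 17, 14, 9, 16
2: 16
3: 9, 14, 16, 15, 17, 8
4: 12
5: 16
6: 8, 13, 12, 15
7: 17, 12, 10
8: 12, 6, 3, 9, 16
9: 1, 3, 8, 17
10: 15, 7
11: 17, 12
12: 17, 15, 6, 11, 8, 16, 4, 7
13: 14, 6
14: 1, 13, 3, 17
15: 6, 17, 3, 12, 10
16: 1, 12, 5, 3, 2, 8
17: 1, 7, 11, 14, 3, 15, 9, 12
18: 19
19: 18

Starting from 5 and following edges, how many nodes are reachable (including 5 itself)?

17

BFS from 5 visits: 5, 16, 1, 12, 3, 2, 8, 17, 14, 9, 15, 6, 11, 4, 7, 13, 10
Reachable nodes: 17 of 19 total.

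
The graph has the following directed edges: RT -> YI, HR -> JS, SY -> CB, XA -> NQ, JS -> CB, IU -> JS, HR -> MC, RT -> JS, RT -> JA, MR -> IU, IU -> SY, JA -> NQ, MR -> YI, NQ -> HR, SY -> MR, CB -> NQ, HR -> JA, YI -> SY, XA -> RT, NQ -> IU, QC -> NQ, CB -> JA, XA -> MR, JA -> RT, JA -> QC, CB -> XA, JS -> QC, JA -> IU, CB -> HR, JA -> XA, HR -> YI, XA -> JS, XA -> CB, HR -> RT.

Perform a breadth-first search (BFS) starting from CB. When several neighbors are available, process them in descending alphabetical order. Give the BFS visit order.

CB, XA, NQ, JA, HR, RT, MR, JS, IU, QC, YI, MC, SY

Visit CB; enqueue XA, NQ, JA, HR → queue [XA, NQ, JA, HR]
Visit XA; enqueue RT, MR, JS → queue [NQ, JA, HR, RT, MR, JS]
Visit NQ; enqueue IU → queue [JA, HR, RT, MR, JS, IU]
Visit JA; enqueue QC → queue [HR, RT, MR, JS, IU, QC]
Visit HR; enqueue YI, MC → queue [RT, MR, JS, IU, QC, YI, MC]
Visit RT → queue [MR, JS, IU, QC, YI, MC]
Visit MR → queue [JS, IU, QC, YI, MC]
Visit JS → queue [IU, QC, YI, MC]
Visit IU; enqueue SY → queue [QC, YI, MC, SY]
Visit QC → queue [YI, MC, SY]
Visit YI → queue [MC, SY]
Visit MC → queue [SY]
Visit SY → queue []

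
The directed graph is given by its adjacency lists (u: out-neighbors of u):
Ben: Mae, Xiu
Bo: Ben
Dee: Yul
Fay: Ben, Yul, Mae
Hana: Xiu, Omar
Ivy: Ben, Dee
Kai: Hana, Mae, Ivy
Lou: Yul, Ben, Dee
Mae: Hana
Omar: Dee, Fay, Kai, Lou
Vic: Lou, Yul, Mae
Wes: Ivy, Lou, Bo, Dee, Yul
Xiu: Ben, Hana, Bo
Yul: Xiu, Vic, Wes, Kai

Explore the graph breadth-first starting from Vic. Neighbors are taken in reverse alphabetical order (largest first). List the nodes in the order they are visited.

Vic, Yul, Mae, Lou, Xiu, Wes, Kai, Hana, Dee, Ben, Bo, Ivy, Omar, Fay

Visit Vic; enqueue Yul, Mae, Lou → queue [Yul, Mae, Lou]
Visit Yul; enqueue Xiu, Wes, Kai → queue [Mae, Lou, Xiu, Wes, Kai]
Visit Mae; enqueue Hana → queue [Lou, Xiu, Wes, Kai, Hana]
Visit Lou; enqueue Dee, Ben → queue [Xiu, Wes, Kai, Hana, Dee, Ben]
Visit Xiu; enqueue Bo → queue [Wes, Kai, Hana, Dee, Ben, Bo]
Visit Wes; enqueue Ivy → queue [Kai, Hana, Dee, Ben, Bo, Ivy]
Visit Kai → queue [Hana, Dee, Ben, Bo, Ivy]
Visit Hana; enqueue Omar → queue [Dee, Ben, Bo, Ivy, Omar]
Visit Dee → queue [Ben, Bo, Ivy, Omar]
Visit Ben → queue [Bo, Ivy, Omar]
Visit Bo → queue [Ivy, Omar]
Visit Ivy → queue [Omar]
Visit Omar; enqueue Fay → queue [Fay]
Visit Fay → queue []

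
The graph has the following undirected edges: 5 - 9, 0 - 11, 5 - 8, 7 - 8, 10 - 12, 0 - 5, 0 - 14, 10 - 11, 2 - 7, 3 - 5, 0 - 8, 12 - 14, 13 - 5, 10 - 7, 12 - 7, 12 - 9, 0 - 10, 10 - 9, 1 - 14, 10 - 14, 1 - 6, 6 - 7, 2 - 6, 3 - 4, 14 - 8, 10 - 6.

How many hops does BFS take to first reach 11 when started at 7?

Level 0: 7
Level 1: 2, 6, 8, 10, 12
Level 2: 0, 1, 5, 9, 11, 14
Level 3: 3, 13
Level 4: 4
11 first appears at level 2.

2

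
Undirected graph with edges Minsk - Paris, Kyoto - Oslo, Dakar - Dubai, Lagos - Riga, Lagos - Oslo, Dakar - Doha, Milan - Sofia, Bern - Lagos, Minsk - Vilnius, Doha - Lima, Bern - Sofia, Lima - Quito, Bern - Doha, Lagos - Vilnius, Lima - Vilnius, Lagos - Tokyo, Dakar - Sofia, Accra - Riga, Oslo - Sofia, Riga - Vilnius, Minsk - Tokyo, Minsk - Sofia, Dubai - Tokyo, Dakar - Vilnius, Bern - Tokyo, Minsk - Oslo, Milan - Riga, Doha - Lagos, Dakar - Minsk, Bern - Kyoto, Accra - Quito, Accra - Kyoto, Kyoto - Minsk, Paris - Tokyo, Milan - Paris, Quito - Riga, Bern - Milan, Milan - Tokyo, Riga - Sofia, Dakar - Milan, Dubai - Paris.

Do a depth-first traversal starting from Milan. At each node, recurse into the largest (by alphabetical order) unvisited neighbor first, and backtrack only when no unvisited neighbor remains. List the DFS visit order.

Milan, Tokyo, Paris, Minsk, Vilnius, Riga, Sofia, Oslo, Lagos, Doha, Lima, Quito, Accra, Kyoto, Bern, Dakar, Dubai

Visit Milan
Milan → Tokyo
Tokyo → Paris
Paris → Minsk
Minsk → Vilnius
Vilnius → Riga
Riga → Sofia
Sofia → Oslo
Oslo → Lagos
Lagos → Doha
Doha → Lima
Lima → Quito
Quito → Accra
Accra → Kyoto
Kyoto → Bern
Doha → Dakar
Dakar → Dubai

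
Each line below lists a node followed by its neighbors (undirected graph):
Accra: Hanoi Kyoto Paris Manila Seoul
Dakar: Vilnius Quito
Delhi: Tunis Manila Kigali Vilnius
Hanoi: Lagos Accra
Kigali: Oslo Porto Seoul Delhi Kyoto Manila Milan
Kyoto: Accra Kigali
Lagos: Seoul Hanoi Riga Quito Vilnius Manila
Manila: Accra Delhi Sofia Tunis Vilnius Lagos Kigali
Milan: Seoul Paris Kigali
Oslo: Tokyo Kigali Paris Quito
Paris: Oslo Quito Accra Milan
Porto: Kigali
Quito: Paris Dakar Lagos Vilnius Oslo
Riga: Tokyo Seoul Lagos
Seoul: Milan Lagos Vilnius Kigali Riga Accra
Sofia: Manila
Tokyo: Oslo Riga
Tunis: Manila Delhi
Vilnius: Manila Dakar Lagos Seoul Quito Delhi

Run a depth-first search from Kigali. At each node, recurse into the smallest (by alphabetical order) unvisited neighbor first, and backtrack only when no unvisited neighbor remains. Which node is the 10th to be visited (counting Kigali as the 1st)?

Visit Kigali
Kigali → Delhi
Delhi → Manila
Manila → Accra
Accra → Hanoi
Hanoi → Lagos
Lagos → Quito
Quito → Dakar
Dakar → Vilnius
Vilnius → Seoul
Seoul → Milan
Milan → Paris
Paris → Oslo
Oslo → Tokyo
Tokyo → Riga
Accra → Kyoto
Manila → Sofia
Manila → Tunis
Kigali → Porto

Visit order: Kigali, Delhi, Manila, Accra, Hanoi, Lagos, Quito, Dakar, Vilnius, Seoul, Milan, Paris, Oslo, Tokyo, Riga, Kyoto, Sofia, Tunis, Porto

Seoul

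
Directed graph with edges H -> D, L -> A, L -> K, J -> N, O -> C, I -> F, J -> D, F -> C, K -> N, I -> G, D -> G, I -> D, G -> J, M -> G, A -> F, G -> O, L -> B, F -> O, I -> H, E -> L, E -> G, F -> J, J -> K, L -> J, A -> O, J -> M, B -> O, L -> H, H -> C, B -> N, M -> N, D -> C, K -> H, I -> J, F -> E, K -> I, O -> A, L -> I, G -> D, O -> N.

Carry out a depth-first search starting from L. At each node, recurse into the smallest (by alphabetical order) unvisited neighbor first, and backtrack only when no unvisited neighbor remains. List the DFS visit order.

Visit L
L → A
A → F
F → C
F → E
E → G
G → D
G → J
J → K
K → H
K → I
K → N
J → M
G → O
L → B

L A F C E G D J K H I N M O B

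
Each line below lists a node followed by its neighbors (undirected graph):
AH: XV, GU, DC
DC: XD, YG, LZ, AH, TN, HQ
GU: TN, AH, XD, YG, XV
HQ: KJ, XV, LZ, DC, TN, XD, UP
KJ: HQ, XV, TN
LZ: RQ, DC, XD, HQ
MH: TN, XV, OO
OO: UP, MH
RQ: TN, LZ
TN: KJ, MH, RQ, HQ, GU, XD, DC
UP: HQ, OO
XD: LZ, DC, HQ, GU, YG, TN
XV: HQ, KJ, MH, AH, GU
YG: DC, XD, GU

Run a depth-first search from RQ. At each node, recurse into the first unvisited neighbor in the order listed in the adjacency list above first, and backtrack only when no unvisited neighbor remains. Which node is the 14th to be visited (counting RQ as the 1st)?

YG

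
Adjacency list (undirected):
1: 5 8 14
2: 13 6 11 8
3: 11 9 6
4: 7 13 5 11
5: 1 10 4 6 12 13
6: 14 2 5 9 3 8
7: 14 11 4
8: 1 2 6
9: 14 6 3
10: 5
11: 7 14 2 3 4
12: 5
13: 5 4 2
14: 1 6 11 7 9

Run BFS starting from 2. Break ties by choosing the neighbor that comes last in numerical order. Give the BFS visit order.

2, 13, 11, 8, 6, 5, 4, 14, 7, 3, 1, 9, 12, 10

Visit 2; enqueue 13, 11, 8, 6 → queue [13, 11, 8, 6]
Visit 13; enqueue 5, 4 → queue [11, 8, 6, 5, 4]
Visit 11; enqueue 14, 7, 3 → queue [8, 6, 5, 4, 14, 7, 3]
Visit 8; enqueue 1 → queue [6, 5, 4, 14, 7, 3, 1]
Visit 6; enqueue 9 → queue [5, 4, 14, 7, 3, 1, 9]
Visit 5; enqueue 12, 10 → queue [4, 14, 7, 3, 1, 9, 12, 10]
Visit 4 → queue [14, 7, 3, 1, 9, 12, 10]
Visit 14 → queue [7, 3, 1, 9, 12, 10]
Visit 7 → queue [3, 1, 9, 12, 10]
Visit 3 → queue [1, 9, 12, 10]
Visit 1 → queue [9, 12, 10]
Visit 9 → queue [12, 10]
Visit 12 → queue [10]
Visit 10 → queue []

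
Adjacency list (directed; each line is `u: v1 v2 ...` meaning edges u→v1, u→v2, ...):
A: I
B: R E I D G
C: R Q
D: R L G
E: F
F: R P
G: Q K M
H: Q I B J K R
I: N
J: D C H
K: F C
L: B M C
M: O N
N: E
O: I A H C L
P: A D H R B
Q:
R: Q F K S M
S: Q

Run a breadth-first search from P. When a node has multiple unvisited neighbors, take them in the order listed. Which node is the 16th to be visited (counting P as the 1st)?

E

Visit P; enqueue A, D, H, R, B → queue [A, D, H, R, B]
Visit A; enqueue I → queue [D, H, R, B, I]
Visit D; enqueue L, G → queue [H, R, B, I, L, G]
Visit H; enqueue Q, J, K → queue [R, B, I, L, G, Q, J, K]
Visit R; enqueue F, S, M → queue [B, I, L, G, Q, J, K, F, S, M]
Visit B; enqueue E → queue [I, L, G, Q, J, K, F, S, M, E]
Visit I; enqueue N → queue [L, G, Q, J, K, F, S, M, E, N]
Visit L; enqueue C → queue [G, Q, J, K, F, S, M, E, N, C]
Visit G → queue [Q, J, K, F, S, M, E, N, C]
Visit Q → queue [J, K, F, S, M, E, N, C]
Visit J → queue [K, F, S, M, E, N, C]
Visit K → queue [F, S, M, E, N, C]
Visit F → queue [S, M, E, N, C]
Visit S → queue [M, E, N, C]
Visit M; enqueue O → queue [E, N, C, O]
Visit E → queue [N, C, O]
Visit N → queue [C, O]
Visit C → queue [O]
Visit O → queue []

Visit order: P, A, D, H, R, B, I, L, G, Q, J, K, F, S, M, E, N, C, O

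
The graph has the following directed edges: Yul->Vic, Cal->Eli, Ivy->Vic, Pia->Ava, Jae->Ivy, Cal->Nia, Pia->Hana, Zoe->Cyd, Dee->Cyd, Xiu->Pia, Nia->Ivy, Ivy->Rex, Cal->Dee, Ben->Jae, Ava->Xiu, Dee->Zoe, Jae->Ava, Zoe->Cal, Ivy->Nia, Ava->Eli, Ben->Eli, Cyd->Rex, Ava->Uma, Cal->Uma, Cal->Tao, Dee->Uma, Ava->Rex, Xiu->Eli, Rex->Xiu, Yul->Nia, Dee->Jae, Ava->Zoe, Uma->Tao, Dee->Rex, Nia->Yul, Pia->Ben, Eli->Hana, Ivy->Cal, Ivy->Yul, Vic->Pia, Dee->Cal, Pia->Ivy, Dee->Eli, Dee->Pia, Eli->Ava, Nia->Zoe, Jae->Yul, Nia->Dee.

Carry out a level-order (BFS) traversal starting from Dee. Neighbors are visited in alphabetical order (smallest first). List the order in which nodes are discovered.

Visit Dee; enqueue Cal, Cyd, Eli, Jae, Pia, Rex, Uma, Zoe → queue [Cal, Cyd, Eli, Jae, Pia, Rex, Uma, Zoe]
Visit Cal; enqueue Nia, Tao → queue [Cyd, Eli, Jae, Pia, Rex, Uma, Zoe, Nia, Tao]
Visit Cyd → queue [Eli, Jae, Pia, Rex, Uma, Zoe, Nia, Tao]
Visit Eli; enqueue Ava, Hana → queue [Jae, Pia, Rex, Uma, Zoe, Nia, Tao, Ava, Hana]
Visit Jae; enqueue Ivy, Yul → queue [Pia, Rex, Uma, Zoe, Nia, Tao, Ava, Hana, Ivy, Yul]
Visit Pia; enqueue Ben → queue [Rex, Uma, Zoe, Nia, Tao, Ava, Hana, Ivy, Yul, Ben]
Visit Rex; enqueue Xiu → queue [Uma, Zoe, Nia, Tao, Ava, Hana, Ivy, Yul, Ben, Xiu]
Visit Uma → queue [Zoe, Nia, Tao, Ava, Hana, Ivy, Yul, Ben, Xiu]
Visit Zoe → queue [Nia, Tao, Ava, Hana, Ivy, Yul, Ben, Xiu]
Visit Nia → queue [Tao, Ava, Hana, Ivy, Yul, Ben, Xiu]
Visit Tao → queue [Ava, Hana, Ivy, Yul, Ben, Xiu]
Visit Ava → queue [Hana, Ivy, Yul, Ben, Xiu]
Visit Hana → queue [Ivy, Yul, Ben, Xiu]
Visit Ivy; enqueue Vic → queue [Yul, Ben, Xiu, Vic]
Visit Yul → queue [Ben, Xiu, Vic]
Visit Ben → queue [Xiu, Vic]
Visit Xiu → queue [Vic]
Visit Vic → queue []

Dee, Cal, Cyd, Eli, Jae, Pia, Rex, Uma, Zoe, Nia, Tao, Ava, Hana, Ivy, Yul, Ben, Xiu, Vic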